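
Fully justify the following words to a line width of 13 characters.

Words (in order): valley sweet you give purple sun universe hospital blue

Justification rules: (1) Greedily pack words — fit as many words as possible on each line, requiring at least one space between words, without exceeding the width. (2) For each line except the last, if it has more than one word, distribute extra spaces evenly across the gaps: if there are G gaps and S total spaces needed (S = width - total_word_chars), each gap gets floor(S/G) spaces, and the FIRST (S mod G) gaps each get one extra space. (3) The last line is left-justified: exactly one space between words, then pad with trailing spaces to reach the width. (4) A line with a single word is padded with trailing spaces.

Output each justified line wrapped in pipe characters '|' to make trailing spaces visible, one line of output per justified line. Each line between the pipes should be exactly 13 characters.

Answer: |valley  sweet|
|you      give|
|purple    sun|
|universe     |
|hospital blue|

Derivation:
Line 1: ['valley', 'sweet'] (min_width=12, slack=1)
Line 2: ['you', 'give'] (min_width=8, slack=5)
Line 3: ['purple', 'sun'] (min_width=10, slack=3)
Line 4: ['universe'] (min_width=8, slack=5)
Line 5: ['hospital', 'blue'] (min_width=13, slack=0)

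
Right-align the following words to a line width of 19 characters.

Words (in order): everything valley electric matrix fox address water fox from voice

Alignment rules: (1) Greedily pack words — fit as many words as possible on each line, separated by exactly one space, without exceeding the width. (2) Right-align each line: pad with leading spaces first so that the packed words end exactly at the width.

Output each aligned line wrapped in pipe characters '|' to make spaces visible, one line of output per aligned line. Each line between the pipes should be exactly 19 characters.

Answer: |  everything valley|
|electric matrix fox|
|  address water fox|
|         from voice|

Derivation:
Line 1: ['everything', 'valley'] (min_width=17, slack=2)
Line 2: ['electric', 'matrix', 'fox'] (min_width=19, slack=0)
Line 3: ['address', 'water', 'fox'] (min_width=17, slack=2)
Line 4: ['from', 'voice'] (min_width=10, slack=9)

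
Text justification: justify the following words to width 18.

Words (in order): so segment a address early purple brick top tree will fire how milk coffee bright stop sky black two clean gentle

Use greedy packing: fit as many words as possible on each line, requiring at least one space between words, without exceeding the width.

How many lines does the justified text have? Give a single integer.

Line 1: ['so', 'segment', 'a'] (min_width=12, slack=6)
Line 2: ['address', 'early'] (min_width=13, slack=5)
Line 3: ['purple', 'brick', 'top'] (min_width=16, slack=2)
Line 4: ['tree', 'will', 'fire', 'how'] (min_width=18, slack=0)
Line 5: ['milk', 'coffee', 'bright'] (min_width=18, slack=0)
Line 6: ['stop', 'sky', 'black', 'two'] (min_width=18, slack=0)
Line 7: ['clean', 'gentle'] (min_width=12, slack=6)
Total lines: 7

Answer: 7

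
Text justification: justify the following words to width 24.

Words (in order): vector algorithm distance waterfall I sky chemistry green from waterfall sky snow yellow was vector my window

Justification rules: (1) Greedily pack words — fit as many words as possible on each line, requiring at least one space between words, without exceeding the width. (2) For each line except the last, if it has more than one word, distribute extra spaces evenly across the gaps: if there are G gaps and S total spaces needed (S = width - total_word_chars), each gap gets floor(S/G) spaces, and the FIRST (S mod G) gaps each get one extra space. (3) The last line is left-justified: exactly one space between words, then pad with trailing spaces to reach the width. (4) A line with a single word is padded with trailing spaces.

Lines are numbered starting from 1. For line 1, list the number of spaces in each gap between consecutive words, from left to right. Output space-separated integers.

Answer: 9

Derivation:
Line 1: ['vector', 'algorithm'] (min_width=16, slack=8)
Line 2: ['distance', 'waterfall', 'I', 'sky'] (min_width=24, slack=0)
Line 3: ['chemistry', 'green', 'from'] (min_width=20, slack=4)
Line 4: ['waterfall', 'sky', 'snow'] (min_width=18, slack=6)
Line 5: ['yellow', 'was', 'vector', 'my'] (min_width=20, slack=4)
Line 6: ['window'] (min_width=6, slack=18)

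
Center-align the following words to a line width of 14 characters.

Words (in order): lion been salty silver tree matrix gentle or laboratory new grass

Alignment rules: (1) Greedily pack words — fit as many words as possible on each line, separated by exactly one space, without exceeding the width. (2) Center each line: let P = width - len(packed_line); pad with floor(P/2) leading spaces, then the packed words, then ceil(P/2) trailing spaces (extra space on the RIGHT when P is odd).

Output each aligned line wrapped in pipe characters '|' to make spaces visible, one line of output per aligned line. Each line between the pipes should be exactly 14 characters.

Line 1: ['lion', 'been'] (min_width=9, slack=5)
Line 2: ['salty', 'silver'] (min_width=12, slack=2)
Line 3: ['tree', 'matrix'] (min_width=11, slack=3)
Line 4: ['gentle', 'or'] (min_width=9, slack=5)
Line 5: ['laboratory', 'new'] (min_width=14, slack=0)
Line 6: ['grass'] (min_width=5, slack=9)

Answer: |  lion been   |
| salty silver |
| tree matrix  |
|  gentle or   |
|laboratory new|
|    grass     |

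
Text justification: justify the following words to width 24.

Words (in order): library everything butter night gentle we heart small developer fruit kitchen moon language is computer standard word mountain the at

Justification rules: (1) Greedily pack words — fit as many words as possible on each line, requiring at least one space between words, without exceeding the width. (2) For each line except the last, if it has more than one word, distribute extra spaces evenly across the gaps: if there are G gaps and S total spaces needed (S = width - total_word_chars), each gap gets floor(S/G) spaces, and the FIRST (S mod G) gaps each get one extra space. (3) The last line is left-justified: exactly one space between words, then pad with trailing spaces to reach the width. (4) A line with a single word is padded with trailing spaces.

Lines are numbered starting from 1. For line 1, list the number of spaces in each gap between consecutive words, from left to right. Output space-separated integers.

Line 1: ['library', 'everything'] (min_width=18, slack=6)
Line 2: ['butter', 'night', 'gentle', 'we'] (min_width=22, slack=2)
Line 3: ['heart', 'small', 'developer'] (min_width=21, slack=3)
Line 4: ['fruit', 'kitchen', 'moon'] (min_width=18, slack=6)
Line 5: ['language', 'is', 'computer'] (min_width=20, slack=4)
Line 6: ['standard', 'word', 'mountain'] (min_width=22, slack=2)
Line 7: ['the', 'at'] (min_width=6, slack=18)

Answer: 7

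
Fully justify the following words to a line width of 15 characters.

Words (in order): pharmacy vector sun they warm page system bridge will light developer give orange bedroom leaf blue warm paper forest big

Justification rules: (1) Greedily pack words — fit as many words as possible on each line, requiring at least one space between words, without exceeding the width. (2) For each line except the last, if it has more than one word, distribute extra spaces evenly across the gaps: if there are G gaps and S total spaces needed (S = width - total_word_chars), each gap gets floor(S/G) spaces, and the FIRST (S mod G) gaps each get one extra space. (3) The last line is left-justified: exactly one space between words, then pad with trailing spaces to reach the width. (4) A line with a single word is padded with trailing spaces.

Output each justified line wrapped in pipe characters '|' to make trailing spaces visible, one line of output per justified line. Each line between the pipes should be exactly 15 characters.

Line 1: ['pharmacy', 'vector'] (min_width=15, slack=0)
Line 2: ['sun', 'they', 'warm'] (min_width=13, slack=2)
Line 3: ['page', 'system'] (min_width=11, slack=4)
Line 4: ['bridge', 'will'] (min_width=11, slack=4)
Line 5: ['light', 'developer'] (min_width=15, slack=0)
Line 6: ['give', 'orange'] (min_width=11, slack=4)
Line 7: ['bedroom', 'leaf'] (min_width=12, slack=3)
Line 8: ['blue', 'warm', 'paper'] (min_width=15, slack=0)
Line 9: ['forest', 'big'] (min_width=10, slack=5)

Answer: |pharmacy vector|
|sun  they  warm|
|page     system|
|bridge     will|
|light developer|
|give     orange|
|bedroom    leaf|
|blue warm paper|
|forest big     |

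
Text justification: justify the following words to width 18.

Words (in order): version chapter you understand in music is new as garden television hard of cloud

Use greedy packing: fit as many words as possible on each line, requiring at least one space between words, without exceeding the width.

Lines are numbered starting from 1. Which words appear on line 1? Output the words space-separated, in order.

Line 1: ['version', 'chapter'] (min_width=15, slack=3)
Line 2: ['you', 'understand', 'in'] (min_width=17, slack=1)
Line 3: ['music', 'is', 'new', 'as'] (min_width=15, slack=3)
Line 4: ['garden', 'television'] (min_width=17, slack=1)
Line 5: ['hard', 'of', 'cloud'] (min_width=13, slack=5)

Answer: version chapter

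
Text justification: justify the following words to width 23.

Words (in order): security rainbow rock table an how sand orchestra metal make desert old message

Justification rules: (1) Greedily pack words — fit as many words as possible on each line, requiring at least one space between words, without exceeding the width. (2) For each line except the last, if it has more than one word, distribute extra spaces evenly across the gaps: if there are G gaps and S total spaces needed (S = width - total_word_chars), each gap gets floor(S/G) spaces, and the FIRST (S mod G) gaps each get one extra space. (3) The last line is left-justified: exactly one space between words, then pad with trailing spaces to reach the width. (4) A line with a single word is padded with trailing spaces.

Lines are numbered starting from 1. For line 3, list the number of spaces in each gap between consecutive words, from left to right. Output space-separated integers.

Answer: 3 2

Derivation:
Line 1: ['security', 'rainbow', 'rock'] (min_width=21, slack=2)
Line 2: ['table', 'an', 'how', 'sand'] (min_width=17, slack=6)
Line 3: ['orchestra', 'metal', 'make'] (min_width=20, slack=3)
Line 4: ['desert', 'old', 'message'] (min_width=18, slack=5)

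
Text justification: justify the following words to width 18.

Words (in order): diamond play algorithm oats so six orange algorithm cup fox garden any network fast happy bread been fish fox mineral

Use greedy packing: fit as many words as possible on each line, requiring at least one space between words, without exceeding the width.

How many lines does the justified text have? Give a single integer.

Line 1: ['diamond', 'play'] (min_width=12, slack=6)
Line 2: ['algorithm', 'oats', 'so'] (min_width=17, slack=1)
Line 3: ['six', 'orange'] (min_width=10, slack=8)
Line 4: ['algorithm', 'cup', 'fox'] (min_width=17, slack=1)
Line 5: ['garden', 'any', 'network'] (min_width=18, slack=0)
Line 6: ['fast', 'happy', 'bread'] (min_width=16, slack=2)
Line 7: ['been', 'fish', 'fox'] (min_width=13, slack=5)
Line 8: ['mineral'] (min_width=7, slack=11)
Total lines: 8

Answer: 8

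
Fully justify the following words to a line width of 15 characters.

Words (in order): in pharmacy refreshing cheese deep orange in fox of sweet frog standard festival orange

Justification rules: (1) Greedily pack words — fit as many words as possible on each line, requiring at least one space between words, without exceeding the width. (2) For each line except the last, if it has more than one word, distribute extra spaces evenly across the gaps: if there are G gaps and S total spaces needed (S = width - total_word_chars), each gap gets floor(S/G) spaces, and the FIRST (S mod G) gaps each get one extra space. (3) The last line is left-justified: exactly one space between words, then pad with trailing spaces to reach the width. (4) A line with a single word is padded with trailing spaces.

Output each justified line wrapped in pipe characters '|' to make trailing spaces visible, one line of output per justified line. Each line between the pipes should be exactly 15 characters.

Answer: |in     pharmacy|
|refreshing     |
|cheese     deep|
|orange  in  fox|
|of  sweet  frog|
|standard       |
|festival orange|

Derivation:
Line 1: ['in', 'pharmacy'] (min_width=11, slack=4)
Line 2: ['refreshing'] (min_width=10, slack=5)
Line 3: ['cheese', 'deep'] (min_width=11, slack=4)
Line 4: ['orange', 'in', 'fox'] (min_width=13, slack=2)
Line 5: ['of', 'sweet', 'frog'] (min_width=13, slack=2)
Line 6: ['standard'] (min_width=8, slack=7)
Line 7: ['festival', 'orange'] (min_width=15, slack=0)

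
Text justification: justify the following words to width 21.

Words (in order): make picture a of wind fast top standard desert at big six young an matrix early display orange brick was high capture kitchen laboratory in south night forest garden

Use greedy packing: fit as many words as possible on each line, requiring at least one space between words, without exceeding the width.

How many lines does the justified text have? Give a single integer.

Answer: 9

Derivation:
Line 1: ['make', 'picture', 'a', 'of'] (min_width=17, slack=4)
Line 2: ['wind', 'fast', 'top'] (min_width=13, slack=8)
Line 3: ['standard', 'desert', 'at'] (min_width=18, slack=3)
Line 4: ['big', 'six', 'young', 'an'] (min_width=16, slack=5)
Line 5: ['matrix', 'early', 'display'] (min_width=20, slack=1)
Line 6: ['orange', 'brick', 'was', 'high'] (min_width=21, slack=0)
Line 7: ['capture', 'kitchen'] (min_width=15, slack=6)
Line 8: ['laboratory', 'in', 'south'] (min_width=19, slack=2)
Line 9: ['night', 'forest', 'garden'] (min_width=19, slack=2)
Total lines: 9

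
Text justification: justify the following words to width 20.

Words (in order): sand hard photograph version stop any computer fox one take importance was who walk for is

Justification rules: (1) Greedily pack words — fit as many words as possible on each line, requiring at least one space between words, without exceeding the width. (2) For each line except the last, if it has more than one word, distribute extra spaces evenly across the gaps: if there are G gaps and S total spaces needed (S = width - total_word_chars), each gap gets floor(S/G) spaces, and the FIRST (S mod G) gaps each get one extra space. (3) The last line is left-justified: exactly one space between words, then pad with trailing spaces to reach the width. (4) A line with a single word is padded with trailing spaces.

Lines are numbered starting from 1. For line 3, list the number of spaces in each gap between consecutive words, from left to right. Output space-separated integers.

Line 1: ['sand', 'hard', 'photograph'] (min_width=20, slack=0)
Line 2: ['version', 'stop', 'any'] (min_width=16, slack=4)
Line 3: ['computer', 'fox', 'one'] (min_width=16, slack=4)
Line 4: ['take', 'importance', 'was'] (min_width=19, slack=1)
Line 5: ['who', 'walk', 'for', 'is'] (min_width=15, slack=5)

Answer: 3 3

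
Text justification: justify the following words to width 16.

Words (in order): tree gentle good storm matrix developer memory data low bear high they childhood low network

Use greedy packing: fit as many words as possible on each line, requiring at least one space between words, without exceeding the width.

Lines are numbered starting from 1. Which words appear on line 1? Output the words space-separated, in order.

Line 1: ['tree', 'gentle', 'good'] (min_width=16, slack=0)
Line 2: ['storm', 'matrix'] (min_width=12, slack=4)
Line 3: ['developer', 'memory'] (min_width=16, slack=0)
Line 4: ['data', 'low', 'bear'] (min_width=13, slack=3)
Line 5: ['high', 'they'] (min_width=9, slack=7)
Line 6: ['childhood', 'low'] (min_width=13, slack=3)
Line 7: ['network'] (min_width=7, slack=9)

Answer: tree gentle good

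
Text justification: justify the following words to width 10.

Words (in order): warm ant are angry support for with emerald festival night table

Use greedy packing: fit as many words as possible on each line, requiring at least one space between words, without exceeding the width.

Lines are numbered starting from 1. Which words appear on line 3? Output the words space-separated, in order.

Line 1: ['warm', 'ant'] (min_width=8, slack=2)
Line 2: ['are', 'angry'] (min_width=9, slack=1)
Line 3: ['support'] (min_width=7, slack=3)
Line 4: ['for', 'with'] (min_width=8, slack=2)
Line 5: ['emerald'] (min_width=7, slack=3)
Line 6: ['festival'] (min_width=8, slack=2)
Line 7: ['night'] (min_width=5, slack=5)
Line 8: ['table'] (min_width=5, slack=5)

Answer: support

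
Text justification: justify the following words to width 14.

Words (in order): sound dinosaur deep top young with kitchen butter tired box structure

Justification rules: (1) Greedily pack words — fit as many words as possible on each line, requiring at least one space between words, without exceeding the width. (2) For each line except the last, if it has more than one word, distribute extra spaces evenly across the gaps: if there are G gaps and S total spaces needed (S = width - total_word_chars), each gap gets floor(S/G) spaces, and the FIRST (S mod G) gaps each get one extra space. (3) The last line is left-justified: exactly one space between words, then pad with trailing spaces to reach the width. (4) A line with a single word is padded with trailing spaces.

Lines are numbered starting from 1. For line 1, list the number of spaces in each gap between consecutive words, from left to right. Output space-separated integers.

Line 1: ['sound', 'dinosaur'] (min_width=14, slack=0)
Line 2: ['deep', 'top', 'young'] (min_width=14, slack=0)
Line 3: ['with', 'kitchen'] (min_width=12, slack=2)
Line 4: ['butter', 'tired'] (min_width=12, slack=2)
Line 5: ['box', 'structure'] (min_width=13, slack=1)

Answer: 1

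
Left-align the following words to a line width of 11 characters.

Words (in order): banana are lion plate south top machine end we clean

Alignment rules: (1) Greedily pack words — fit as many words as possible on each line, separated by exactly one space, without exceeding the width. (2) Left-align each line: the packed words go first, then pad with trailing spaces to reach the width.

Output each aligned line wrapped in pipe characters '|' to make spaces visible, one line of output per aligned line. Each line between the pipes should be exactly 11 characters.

Answer: |banana are |
|lion plate |
|south top  |
|machine end|
|we clean   |

Derivation:
Line 1: ['banana', 'are'] (min_width=10, slack=1)
Line 2: ['lion', 'plate'] (min_width=10, slack=1)
Line 3: ['south', 'top'] (min_width=9, slack=2)
Line 4: ['machine', 'end'] (min_width=11, slack=0)
Line 5: ['we', 'clean'] (min_width=8, slack=3)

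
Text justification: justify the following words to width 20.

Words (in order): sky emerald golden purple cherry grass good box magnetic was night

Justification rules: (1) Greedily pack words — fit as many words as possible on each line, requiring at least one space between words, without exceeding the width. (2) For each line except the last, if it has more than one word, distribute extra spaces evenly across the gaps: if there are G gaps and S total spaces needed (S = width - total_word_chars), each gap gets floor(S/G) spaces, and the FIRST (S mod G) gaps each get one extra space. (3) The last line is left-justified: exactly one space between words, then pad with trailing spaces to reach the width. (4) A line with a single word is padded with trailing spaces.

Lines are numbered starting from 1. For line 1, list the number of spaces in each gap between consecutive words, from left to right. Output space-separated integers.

Answer: 2 2

Derivation:
Line 1: ['sky', 'emerald', 'golden'] (min_width=18, slack=2)
Line 2: ['purple', 'cherry', 'grass'] (min_width=19, slack=1)
Line 3: ['good', 'box', 'magnetic'] (min_width=17, slack=3)
Line 4: ['was', 'night'] (min_width=9, slack=11)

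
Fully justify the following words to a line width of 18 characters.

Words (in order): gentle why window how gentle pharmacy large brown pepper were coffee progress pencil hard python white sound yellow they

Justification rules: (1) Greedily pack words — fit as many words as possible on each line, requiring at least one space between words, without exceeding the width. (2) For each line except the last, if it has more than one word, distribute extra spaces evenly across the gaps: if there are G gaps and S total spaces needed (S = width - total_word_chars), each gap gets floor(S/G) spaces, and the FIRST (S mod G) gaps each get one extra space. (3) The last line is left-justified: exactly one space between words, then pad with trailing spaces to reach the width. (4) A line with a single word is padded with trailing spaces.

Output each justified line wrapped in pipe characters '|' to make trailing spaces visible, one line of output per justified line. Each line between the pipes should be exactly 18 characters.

Answer: |gentle  why window|
|how         gentle|
|pharmacy     large|
|brown  pepper were|
|coffee    progress|
|pencil hard python|
|white sound yellow|
|they              |

Derivation:
Line 1: ['gentle', 'why', 'window'] (min_width=17, slack=1)
Line 2: ['how', 'gentle'] (min_width=10, slack=8)
Line 3: ['pharmacy', 'large'] (min_width=14, slack=4)
Line 4: ['brown', 'pepper', 'were'] (min_width=17, slack=1)
Line 5: ['coffee', 'progress'] (min_width=15, slack=3)
Line 6: ['pencil', 'hard', 'python'] (min_width=18, slack=0)
Line 7: ['white', 'sound', 'yellow'] (min_width=18, slack=0)
Line 8: ['they'] (min_width=4, slack=14)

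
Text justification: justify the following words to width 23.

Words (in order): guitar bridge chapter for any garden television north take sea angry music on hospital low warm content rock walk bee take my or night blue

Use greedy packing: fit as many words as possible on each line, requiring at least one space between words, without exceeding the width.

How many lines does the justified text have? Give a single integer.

Line 1: ['guitar', 'bridge', 'chapter'] (min_width=21, slack=2)
Line 2: ['for', 'any', 'garden'] (min_width=14, slack=9)
Line 3: ['television', 'north', 'take'] (min_width=21, slack=2)
Line 4: ['sea', 'angry', 'music', 'on'] (min_width=18, slack=5)
Line 5: ['hospital', 'low', 'warm'] (min_width=17, slack=6)
Line 6: ['content', 'rock', 'walk', 'bee'] (min_width=21, slack=2)
Line 7: ['take', 'my', 'or', 'night', 'blue'] (min_width=21, slack=2)
Total lines: 7

Answer: 7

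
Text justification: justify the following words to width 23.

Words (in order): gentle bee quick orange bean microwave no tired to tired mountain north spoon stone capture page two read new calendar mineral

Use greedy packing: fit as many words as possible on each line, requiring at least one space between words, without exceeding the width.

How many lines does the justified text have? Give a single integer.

Answer: 6

Derivation:
Line 1: ['gentle', 'bee', 'quick', 'orange'] (min_width=23, slack=0)
Line 2: ['bean', 'microwave', 'no', 'tired'] (min_width=23, slack=0)
Line 3: ['to', 'tired', 'mountain', 'north'] (min_width=23, slack=0)
Line 4: ['spoon', 'stone', 'capture'] (min_width=19, slack=4)
Line 5: ['page', 'two', 'read', 'new'] (min_width=17, slack=6)
Line 6: ['calendar', 'mineral'] (min_width=16, slack=7)
Total lines: 6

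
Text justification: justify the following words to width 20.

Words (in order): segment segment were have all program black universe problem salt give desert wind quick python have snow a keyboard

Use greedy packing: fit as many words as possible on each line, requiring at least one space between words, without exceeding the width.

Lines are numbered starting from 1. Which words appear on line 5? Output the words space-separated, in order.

Answer: desert wind quick

Derivation:
Line 1: ['segment', 'segment', 'were'] (min_width=20, slack=0)
Line 2: ['have', 'all', 'program'] (min_width=16, slack=4)
Line 3: ['black', 'universe'] (min_width=14, slack=6)
Line 4: ['problem', 'salt', 'give'] (min_width=17, slack=3)
Line 5: ['desert', 'wind', 'quick'] (min_width=17, slack=3)
Line 6: ['python', 'have', 'snow', 'a'] (min_width=18, slack=2)
Line 7: ['keyboard'] (min_width=8, slack=12)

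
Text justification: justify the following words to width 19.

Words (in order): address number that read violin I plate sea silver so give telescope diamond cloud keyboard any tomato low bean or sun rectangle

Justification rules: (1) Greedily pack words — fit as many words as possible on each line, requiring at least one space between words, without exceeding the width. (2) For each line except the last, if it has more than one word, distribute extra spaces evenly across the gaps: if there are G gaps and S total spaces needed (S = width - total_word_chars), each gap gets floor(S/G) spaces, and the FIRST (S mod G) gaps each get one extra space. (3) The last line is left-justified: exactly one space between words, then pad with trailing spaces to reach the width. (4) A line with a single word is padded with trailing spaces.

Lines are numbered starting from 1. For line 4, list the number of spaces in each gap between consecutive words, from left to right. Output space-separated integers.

Answer: 3

Derivation:
Line 1: ['address', 'number', 'that'] (min_width=19, slack=0)
Line 2: ['read', 'violin', 'I', 'plate'] (min_width=19, slack=0)
Line 3: ['sea', 'silver', 'so', 'give'] (min_width=18, slack=1)
Line 4: ['telescope', 'diamond'] (min_width=17, slack=2)
Line 5: ['cloud', 'keyboard', 'any'] (min_width=18, slack=1)
Line 6: ['tomato', 'low', 'bean', 'or'] (min_width=18, slack=1)
Line 7: ['sun', 'rectangle'] (min_width=13, slack=6)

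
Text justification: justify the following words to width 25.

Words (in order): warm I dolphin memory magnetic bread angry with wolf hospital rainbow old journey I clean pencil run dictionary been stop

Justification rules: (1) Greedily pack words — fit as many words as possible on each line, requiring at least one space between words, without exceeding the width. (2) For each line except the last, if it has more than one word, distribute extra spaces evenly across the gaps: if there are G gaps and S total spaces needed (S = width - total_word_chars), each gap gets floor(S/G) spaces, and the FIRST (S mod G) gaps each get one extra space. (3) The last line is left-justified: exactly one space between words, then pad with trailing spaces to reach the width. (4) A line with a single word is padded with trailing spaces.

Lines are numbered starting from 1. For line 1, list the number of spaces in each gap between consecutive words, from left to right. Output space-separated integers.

Line 1: ['warm', 'I', 'dolphin', 'memory'] (min_width=21, slack=4)
Line 2: ['magnetic', 'bread', 'angry', 'with'] (min_width=25, slack=0)
Line 3: ['wolf', 'hospital', 'rainbow', 'old'] (min_width=25, slack=0)
Line 4: ['journey', 'I', 'clean', 'pencil'] (min_width=22, slack=3)
Line 5: ['run', 'dictionary', 'been', 'stop'] (min_width=24, slack=1)

Answer: 3 2 2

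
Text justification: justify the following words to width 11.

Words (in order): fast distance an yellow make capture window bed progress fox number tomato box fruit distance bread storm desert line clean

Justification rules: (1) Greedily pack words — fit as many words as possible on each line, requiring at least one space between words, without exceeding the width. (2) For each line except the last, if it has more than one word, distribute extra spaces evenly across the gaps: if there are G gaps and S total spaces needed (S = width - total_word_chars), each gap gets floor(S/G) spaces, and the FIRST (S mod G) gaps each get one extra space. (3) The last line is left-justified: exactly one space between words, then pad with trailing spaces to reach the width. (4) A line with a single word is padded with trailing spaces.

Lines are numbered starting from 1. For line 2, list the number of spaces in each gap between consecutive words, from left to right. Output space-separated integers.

Line 1: ['fast'] (min_width=4, slack=7)
Line 2: ['distance', 'an'] (min_width=11, slack=0)
Line 3: ['yellow', 'make'] (min_width=11, slack=0)
Line 4: ['capture'] (min_width=7, slack=4)
Line 5: ['window', 'bed'] (min_width=10, slack=1)
Line 6: ['progress'] (min_width=8, slack=3)
Line 7: ['fox', 'number'] (min_width=10, slack=1)
Line 8: ['tomato', 'box'] (min_width=10, slack=1)
Line 9: ['fruit'] (min_width=5, slack=6)
Line 10: ['distance'] (min_width=8, slack=3)
Line 11: ['bread', 'storm'] (min_width=11, slack=0)
Line 12: ['desert', 'line'] (min_width=11, slack=0)
Line 13: ['clean'] (min_width=5, slack=6)

Answer: 1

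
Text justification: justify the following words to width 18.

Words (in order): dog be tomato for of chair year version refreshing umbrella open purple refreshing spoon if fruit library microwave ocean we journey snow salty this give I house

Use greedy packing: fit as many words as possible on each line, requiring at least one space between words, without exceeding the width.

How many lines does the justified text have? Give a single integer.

Line 1: ['dog', 'be', 'tomato', 'for'] (min_width=17, slack=1)
Line 2: ['of', 'chair', 'year'] (min_width=13, slack=5)
Line 3: ['version', 'refreshing'] (min_width=18, slack=0)
Line 4: ['umbrella', 'open'] (min_width=13, slack=5)
Line 5: ['purple', 'refreshing'] (min_width=17, slack=1)
Line 6: ['spoon', 'if', 'fruit'] (min_width=14, slack=4)
Line 7: ['library', 'microwave'] (min_width=17, slack=1)
Line 8: ['ocean', 'we', 'journey'] (min_width=16, slack=2)
Line 9: ['snow', 'salty', 'this'] (min_width=15, slack=3)
Line 10: ['give', 'I', 'house'] (min_width=12, slack=6)
Total lines: 10

Answer: 10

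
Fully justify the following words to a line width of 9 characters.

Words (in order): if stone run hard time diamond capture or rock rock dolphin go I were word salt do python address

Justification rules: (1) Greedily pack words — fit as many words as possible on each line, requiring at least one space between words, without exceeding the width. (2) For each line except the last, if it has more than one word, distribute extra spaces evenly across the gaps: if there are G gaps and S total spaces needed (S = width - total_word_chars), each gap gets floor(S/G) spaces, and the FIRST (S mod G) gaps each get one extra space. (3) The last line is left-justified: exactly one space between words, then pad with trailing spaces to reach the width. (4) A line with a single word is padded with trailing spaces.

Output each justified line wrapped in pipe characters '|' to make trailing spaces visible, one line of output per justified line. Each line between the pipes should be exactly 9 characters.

Line 1: ['if', 'stone'] (min_width=8, slack=1)
Line 2: ['run', 'hard'] (min_width=8, slack=1)
Line 3: ['time'] (min_width=4, slack=5)
Line 4: ['diamond'] (min_width=7, slack=2)
Line 5: ['capture'] (min_width=7, slack=2)
Line 6: ['or', 'rock'] (min_width=7, slack=2)
Line 7: ['rock'] (min_width=4, slack=5)
Line 8: ['dolphin'] (min_width=7, slack=2)
Line 9: ['go', 'I', 'were'] (min_width=9, slack=0)
Line 10: ['word', 'salt'] (min_width=9, slack=0)
Line 11: ['do', 'python'] (min_width=9, slack=0)
Line 12: ['address'] (min_width=7, slack=2)

Answer: |if  stone|
|run  hard|
|time     |
|diamond  |
|capture  |
|or   rock|
|rock     |
|dolphin  |
|go I were|
|word salt|
|do python|
|address  |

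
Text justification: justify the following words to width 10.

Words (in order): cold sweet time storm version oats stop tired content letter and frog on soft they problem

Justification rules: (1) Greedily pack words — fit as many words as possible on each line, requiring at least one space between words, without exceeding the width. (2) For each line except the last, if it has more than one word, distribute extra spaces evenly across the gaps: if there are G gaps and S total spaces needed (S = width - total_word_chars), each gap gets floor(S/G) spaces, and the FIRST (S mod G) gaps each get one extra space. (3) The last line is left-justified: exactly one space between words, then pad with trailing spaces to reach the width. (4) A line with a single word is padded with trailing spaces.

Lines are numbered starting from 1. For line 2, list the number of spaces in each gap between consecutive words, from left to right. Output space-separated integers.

Answer: 1

Derivation:
Line 1: ['cold', 'sweet'] (min_width=10, slack=0)
Line 2: ['time', 'storm'] (min_width=10, slack=0)
Line 3: ['version'] (min_width=7, slack=3)
Line 4: ['oats', 'stop'] (min_width=9, slack=1)
Line 5: ['tired'] (min_width=5, slack=5)
Line 6: ['content'] (min_width=7, slack=3)
Line 7: ['letter', 'and'] (min_width=10, slack=0)
Line 8: ['frog', 'on'] (min_width=7, slack=3)
Line 9: ['soft', 'they'] (min_width=9, slack=1)
Line 10: ['problem'] (min_width=7, slack=3)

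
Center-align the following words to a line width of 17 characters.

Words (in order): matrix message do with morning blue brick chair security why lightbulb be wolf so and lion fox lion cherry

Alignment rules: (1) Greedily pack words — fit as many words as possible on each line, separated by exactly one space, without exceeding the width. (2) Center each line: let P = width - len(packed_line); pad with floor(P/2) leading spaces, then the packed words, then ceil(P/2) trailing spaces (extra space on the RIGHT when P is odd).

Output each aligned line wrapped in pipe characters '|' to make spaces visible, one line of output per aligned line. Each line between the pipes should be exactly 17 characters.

Answer: |matrix message do|
|with morning blue|
|   brick chair   |
|  security why   |
|lightbulb be wolf|
| so and lion fox |
|   lion cherry   |

Derivation:
Line 1: ['matrix', 'message', 'do'] (min_width=17, slack=0)
Line 2: ['with', 'morning', 'blue'] (min_width=17, slack=0)
Line 3: ['brick', 'chair'] (min_width=11, slack=6)
Line 4: ['security', 'why'] (min_width=12, slack=5)
Line 5: ['lightbulb', 'be', 'wolf'] (min_width=17, slack=0)
Line 6: ['so', 'and', 'lion', 'fox'] (min_width=15, slack=2)
Line 7: ['lion', 'cherry'] (min_width=11, slack=6)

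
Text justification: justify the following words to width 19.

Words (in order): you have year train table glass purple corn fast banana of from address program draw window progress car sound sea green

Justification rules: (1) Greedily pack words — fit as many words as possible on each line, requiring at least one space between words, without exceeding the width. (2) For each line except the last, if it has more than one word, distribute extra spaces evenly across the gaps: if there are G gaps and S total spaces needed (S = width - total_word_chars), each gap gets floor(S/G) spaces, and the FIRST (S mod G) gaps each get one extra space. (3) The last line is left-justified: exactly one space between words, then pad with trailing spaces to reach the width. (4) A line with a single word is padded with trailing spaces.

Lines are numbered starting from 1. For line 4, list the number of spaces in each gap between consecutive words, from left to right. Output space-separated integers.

Line 1: ['you', 'have', 'year', 'train'] (min_width=19, slack=0)
Line 2: ['table', 'glass', 'purple'] (min_width=18, slack=1)
Line 3: ['corn', 'fast', 'banana', 'of'] (min_width=19, slack=0)
Line 4: ['from', 'address'] (min_width=12, slack=7)
Line 5: ['program', 'draw', 'window'] (min_width=19, slack=0)
Line 6: ['progress', 'car', 'sound'] (min_width=18, slack=1)
Line 7: ['sea', 'green'] (min_width=9, slack=10)

Answer: 8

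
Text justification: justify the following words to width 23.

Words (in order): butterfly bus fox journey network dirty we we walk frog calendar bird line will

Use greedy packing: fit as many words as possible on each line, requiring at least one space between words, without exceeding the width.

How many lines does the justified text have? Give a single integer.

Answer: 4

Derivation:
Line 1: ['butterfly', 'bus', 'fox'] (min_width=17, slack=6)
Line 2: ['journey', 'network', 'dirty'] (min_width=21, slack=2)
Line 3: ['we', 'we', 'walk', 'frog'] (min_width=15, slack=8)
Line 4: ['calendar', 'bird', 'line', 'will'] (min_width=23, slack=0)
Total lines: 4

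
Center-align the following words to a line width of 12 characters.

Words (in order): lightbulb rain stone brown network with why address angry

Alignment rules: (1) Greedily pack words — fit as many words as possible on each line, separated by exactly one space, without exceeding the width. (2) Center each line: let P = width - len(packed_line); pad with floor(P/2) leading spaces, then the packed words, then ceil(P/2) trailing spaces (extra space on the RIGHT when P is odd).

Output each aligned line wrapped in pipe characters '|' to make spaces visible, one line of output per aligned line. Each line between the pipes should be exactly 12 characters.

Answer: | lightbulb  |
| rain stone |
|   brown    |
|network with|
|why address |
|   angry    |

Derivation:
Line 1: ['lightbulb'] (min_width=9, slack=3)
Line 2: ['rain', 'stone'] (min_width=10, slack=2)
Line 3: ['brown'] (min_width=5, slack=7)
Line 4: ['network', 'with'] (min_width=12, slack=0)
Line 5: ['why', 'address'] (min_width=11, slack=1)
Line 6: ['angry'] (min_width=5, slack=7)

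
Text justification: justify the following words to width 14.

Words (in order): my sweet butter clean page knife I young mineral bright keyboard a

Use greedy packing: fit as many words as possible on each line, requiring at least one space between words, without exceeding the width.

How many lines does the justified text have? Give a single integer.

Answer: 6

Derivation:
Line 1: ['my', 'sweet'] (min_width=8, slack=6)
Line 2: ['butter', 'clean'] (min_width=12, slack=2)
Line 3: ['page', 'knife', 'I'] (min_width=12, slack=2)
Line 4: ['young', 'mineral'] (min_width=13, slack=1)
Line 5: ['bright'] (min_width=6, slack=8)
Line 6: ['keyboard', 'a'] (min_width=10, slack=4)
Total lines: 6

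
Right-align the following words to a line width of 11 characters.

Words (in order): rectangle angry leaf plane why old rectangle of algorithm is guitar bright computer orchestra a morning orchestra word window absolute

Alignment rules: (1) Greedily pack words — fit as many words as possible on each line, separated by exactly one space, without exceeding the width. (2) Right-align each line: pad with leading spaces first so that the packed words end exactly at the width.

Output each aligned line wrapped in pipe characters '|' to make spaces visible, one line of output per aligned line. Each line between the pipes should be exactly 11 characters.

Answer: |  rectangle|
| angry leaf|
|  plane why|
|        old|
|  rectangle|
|         of|
|  algorithm|
|  is guitar|
|     bright|
|   computer|
|orchestra a|
|    morning|
|  orchestra|
|word window|
|   absolute|

Derivation:
Line 1: ['rectangle'] (min_width=9, slack=2)
Line 2: ['angry', 'leaf'] (min_width=10, slack=1)
Line 3: ['plane', 'why'] (min_width=9, slack=2)
Line 4: ['old'] (min_width=3, slack=8)
Line 5: ['rectangle'] (min_width=9, slack=2)
Line 6: ['of'] (min_width=2, slack=9)
Line 7: ['algorithm'] (min_width=9, slack=2)
Line 8: ['is', 'guitar'] (min_width=9, slack=2)
Line 9: ['bright'] (min_width=6, slack=5)
Line 10: ['computer'] (min_width=8, slack=3)
Line 11: ['orchestra', 'a'] (min_width=11, slack=0)
Line 12: ['morning'] (min_width=7, slack=4)
Line 13: ['orchestra'] (min_width=9, slack=2)
Line 14: ['word', 'window'] (min_width=11, slack=0)
Line 15: ['absolute'] (min_width=8, slack=3)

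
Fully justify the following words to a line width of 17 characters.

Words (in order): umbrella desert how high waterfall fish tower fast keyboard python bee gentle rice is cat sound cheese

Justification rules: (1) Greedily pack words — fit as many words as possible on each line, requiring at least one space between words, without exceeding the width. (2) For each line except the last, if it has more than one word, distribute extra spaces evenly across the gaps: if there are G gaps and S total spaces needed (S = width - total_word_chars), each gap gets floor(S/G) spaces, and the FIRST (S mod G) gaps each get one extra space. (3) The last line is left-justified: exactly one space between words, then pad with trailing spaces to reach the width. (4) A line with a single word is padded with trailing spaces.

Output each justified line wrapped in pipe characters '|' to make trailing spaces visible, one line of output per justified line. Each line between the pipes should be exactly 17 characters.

Line 1: ['umbrella', 'desert'] (min_width=15, slack=2)
Line 2: ['how', 'high'] (min_width=8, slack=9)
Line 3: ['waterfall', 'fish'] (min_width=14, slack=3)
Line 4: ['tower', 'fast'] (min_width=10, slack=7)
Line 5: ['keyboard', 'python'] (min_width=15, slack=2)
Line 6: ['bee', 'gentle', 'rice'] (min_width=15, slack=2)
Line 7: ['is', 'cat', 'sound'] (min_width=12, slack=5)
Line 8: ['cheese'] (min_width=6, slack=11)

Answer: |umbrella   desert|
|how          high|
|waterfall    fish|
|tower        fast|
|keyboard   python|
|bee  gentle  rice|
|is    cat   sound|
|cheese           |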